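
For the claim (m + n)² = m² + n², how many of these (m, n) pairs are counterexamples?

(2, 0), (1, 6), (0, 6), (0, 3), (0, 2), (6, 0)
1

Testing each pair:
(2, 0): LHS = 4, RHS = 4 → satisfies claim
(1, 6): LHS = 49, RHS = 37 → counterexample
(0, 6): LHS = 36, RHS = 36 → satisfies claim
(0, 3): LHS = 9, RHS = 9 → satisfies claim
(0, 2): LHS = 4, RHS = 4 → satisfies claim
(6, 0): LHS = 36, RHS = 36 → satisfies claim

That makes 1 counterexample.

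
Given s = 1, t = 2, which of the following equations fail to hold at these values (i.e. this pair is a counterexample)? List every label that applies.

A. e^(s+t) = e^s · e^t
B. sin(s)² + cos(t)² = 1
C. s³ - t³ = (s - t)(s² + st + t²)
Evaluating each claim at the given values:
A. LHS = e^3 ≈ 20.09, RHS = e^3 ≈ 20.09 → holds here (LHS = RHS)
B. LHS = cos(2)² + sin(1)² ≈ 0.8813, RHS = 1 → fails here (LHS ≠ RHS)
C. LHS = -7, RHS = -7 → holds here (LHS = RHS)

Answer: B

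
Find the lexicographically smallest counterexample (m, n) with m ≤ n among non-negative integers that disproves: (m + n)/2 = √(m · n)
Substituting (0, 1) into the claim:
LHS = (0 + 1)/2 = 1/2
RHS = √(0 · 1) = 0

Since LHS ≠ RHS, this pair disproves the claim, and no lexicographically smaller pair (m ≤ n, non-negative integers) does.

For instance (3, 7) is also a counterexample (LHS = 5, RHS = √(21) ≈ 4.583), but it's lexicographically larger.

Answer: (m, n) = (0, 1)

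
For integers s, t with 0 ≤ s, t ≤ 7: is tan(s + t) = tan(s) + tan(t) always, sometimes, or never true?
Sometimes true

It holds at (s, t) = (0, 6) (both sides equal tan(6) ≈ -0.291), but fails at (s, t) = (3, 6) (LHS = tan(9) ≈ -0.4523, RHS = tan(6) + tan(3) ≈ -0.4336).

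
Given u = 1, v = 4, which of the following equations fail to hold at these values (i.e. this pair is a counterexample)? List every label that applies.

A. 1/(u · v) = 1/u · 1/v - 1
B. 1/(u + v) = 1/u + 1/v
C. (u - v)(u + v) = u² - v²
Evaluating each claim at the given values:
A. LHS = 1/4, RHS = -3/4 → fails here (LHS ≠ RHS)
B. LHS = 1/5, RHS = 5/4 → fails here (LHS ≠ RHS)
C. LHS = -15, RHS = -15 → holds here (LHS = RHS)

Answer: A, B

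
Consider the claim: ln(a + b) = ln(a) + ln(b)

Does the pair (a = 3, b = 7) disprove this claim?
Substituting a = 3, b = 7:
LHS = ln(3 + 7) = ln(10) ≈ 2.303
RHS = ln(3) + ln(7) ≈ 3.045

Since LHS ≠ RHS, this pair disproves the claim.

Answer: Yes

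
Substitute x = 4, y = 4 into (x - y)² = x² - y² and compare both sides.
LHS = (4 - 4)² = 0
RHS = 4² - 4² = 0

LHS = RHS: the two sides agree.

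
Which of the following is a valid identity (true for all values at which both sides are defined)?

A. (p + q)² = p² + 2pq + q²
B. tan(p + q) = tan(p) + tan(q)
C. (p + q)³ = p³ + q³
A

A: holds — e.g. at (1, 5), both sides equal 36.
B: fails at (6, 7) — LHS = tan(13) ≈ 0.463, RHS = tan(6) + tan(7) ≈ 0.5804.
C: fails at (2, 7) — LHS = 729, RHS = 351.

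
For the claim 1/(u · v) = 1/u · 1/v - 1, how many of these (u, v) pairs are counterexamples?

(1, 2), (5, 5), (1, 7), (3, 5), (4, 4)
Testing each pair:
(1, 2): LHS = 1/2, RHS = -1/2 → counterexample
(5, 5): LHS = 1/25, RHS = -24/25 → counterexample
(1, 7): LHS = 1/7, RHS = -6/7 → counterexample
(3, 5): LHS = 1/15, RHS = -14/15 → counterexample
(4, 4): LHS = 1/16, RHS = -15/16 → counterexample

That makes 5 counterexamples.

Answer: 5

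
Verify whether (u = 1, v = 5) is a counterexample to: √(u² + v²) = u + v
Substituting u = 1, v = 5:
LHS = √(1² + 5²) = √(26) ≈ 5.099
RHS = 1 + 5 = 6

Since LHS ≠ RHS, this pair disproves the claim.

Answer: Yes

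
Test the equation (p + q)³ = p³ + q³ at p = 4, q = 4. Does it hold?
Fails

Substituting p = 4, q = 4:

LHS = (4 + 4)³ = 512
RHS = 4³ + 4³ = 128

LHS ≠ RHS, so the equation does not hold at this point.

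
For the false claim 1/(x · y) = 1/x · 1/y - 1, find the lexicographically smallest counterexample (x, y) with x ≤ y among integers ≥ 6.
(x, y) = (6, 6)

Substituting (6, 6) into the claim:
LHS = 1/(6 · 6) = 1/36
RHS = 1/6 · 1/6 - 1 = -35/36

Since LHS ≠ RHS, this pair disproves the claim, and no lexicographically smaller pair (x ≤ y, integers ≥ 6) does.

For instance (11, 13) is also a counterexample (LHS = 1/143, RHS = -142/143), but it's lexicographically larger.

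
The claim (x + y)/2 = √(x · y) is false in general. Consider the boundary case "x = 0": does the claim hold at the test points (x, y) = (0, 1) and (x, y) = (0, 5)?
No, fails at both test points

At (0, 1): LHS = 1/2 ≠ RHS = 0
At (0, 5): LHS = 5/2 ≠ RHS = 0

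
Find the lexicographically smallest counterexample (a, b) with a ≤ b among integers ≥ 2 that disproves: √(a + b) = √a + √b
(a, b) = (2, 2)

Substituting (2, 2) into the claim:
LHS = √(2 + 2) = 2
RHS = √2 + √2 = 2·√(2) ≈ 2.828

Since LHS ≠ RHS, this pair disproves the claim, and no lexicographically smaller pair (a ≤ b, integers ≥ 2) does.

For instance (6, 7) is also a counterexample (LHS = √(13) ≈ 3.606, RHS = √(6) + √(7) ≈ 5.095), but it's lexicographically larger.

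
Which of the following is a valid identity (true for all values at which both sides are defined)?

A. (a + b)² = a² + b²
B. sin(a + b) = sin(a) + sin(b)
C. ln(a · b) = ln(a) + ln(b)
A: fails at (3, 4) — LHS = 49, RHS = 25.
B: fails at (2, 2) — LHS = sin(4) ≈ -0.7568, RHS = 2·sin(2) ≈ 1.819.
C: holds — e.g. at (3, 5), both sides equal ln(15) ≈ 2.708.

Answer: C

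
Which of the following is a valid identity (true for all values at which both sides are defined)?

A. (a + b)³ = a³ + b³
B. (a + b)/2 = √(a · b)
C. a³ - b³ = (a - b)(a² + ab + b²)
C

A: fails at (2, 5) — LHS = 343, RHS = 133.
B: fails at (4, 5) — LHS = 9/2, RHS = 2·√(5) ≈ 4.472.
C: holds — e.g. at (4, 4), both sides equal 0.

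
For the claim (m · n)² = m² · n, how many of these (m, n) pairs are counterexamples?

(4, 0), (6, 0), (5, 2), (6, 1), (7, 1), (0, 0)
1

Testing each pair:
(4, 0): LHS = 0, RHS = 0 → satisfies claim
(6, 0): LHS = 0, RHS = 0 → satisfies claim
(5, 2): LHS = 100, RHS = 50 → counterexample
(6, 1): LHS = 36, RHS = 36 → satisfies claim
(7, 1): LHS = 49, RHS = 49 → satisfies claim
(0, 0): LHS = 0, RHS = 0 → satisfies claim

That makes 1 counterexample.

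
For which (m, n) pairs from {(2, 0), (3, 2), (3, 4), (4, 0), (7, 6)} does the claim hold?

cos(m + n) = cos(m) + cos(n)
Testing each pair:
(2, 0): LHS = cos(2) ≈ -0.4161, RHS = cos(2) + 1 ≈ 0.5839 → fails
(3, 2): LHS = cos(5) ≈ 0.2837, RHS = cos(3) + cos(2) ≈ -1.406 → fails
(3, 4): LHS = cos(7) ≈ 0.7539, RHS = cos(3) + cos(4) ≈ -1.644 → fails
(4, 0): LHS = cos(4) ≈ -0.6536, RHS = cos(4) + 1 ≈ 0.3464 → fails
(7, 6): LHS = cos(13) ≈ 0.9074, RHS = cos(7) + cos(6) ≈ 1.714 → fails

No pair satisfies the claim.

Answer: None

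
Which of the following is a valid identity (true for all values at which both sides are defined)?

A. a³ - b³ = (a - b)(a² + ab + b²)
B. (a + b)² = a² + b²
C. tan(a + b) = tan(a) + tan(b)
A

A: holds — e.g. at (1, 2), both sides equal -7.
B: fails at (2, 3) — LHS = 25, RHS = 13.
C: fails at (3, 4) — LHS = tan(7) ≈ 0.8714, RHS = tan(3) + tan(4) ≈ 1.015.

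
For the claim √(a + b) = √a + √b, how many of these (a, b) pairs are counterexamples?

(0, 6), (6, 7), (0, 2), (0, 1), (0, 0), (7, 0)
Testing each pair:
(0, 6): LHS = √(6) ≈ 2.449, RHS = √(6) ≈ 2.449 → satisfies claim
(6, 7): LHS = √(13) ≈ 3.606, RHS = √(6) + √(7) ≈ 5.095 → counterexample
(0, 2): LHS = √(2) ≈ 1.414, RHS = √(2) ≈ 1.414 → satisfies claim
(0, 1): LHS = 1, RHS = 1 → satisfies claim
(0, 0): LHS = 0, RHS = 0 → satisfies claim
(7, 0): LHS = √(7) ≈ 2.646, RHS = √(7) ≈ 2.646 → satisfies claim

That makes 1 counterexample.

Answer: 1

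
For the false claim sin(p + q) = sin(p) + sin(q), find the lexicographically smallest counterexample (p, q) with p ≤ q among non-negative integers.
At (0, 3): both sides equal sin(3) ≈ 0.1411, so it holds there.
At (0, 4): both sides equal sin(4) ≈ -0.7568, so it holds there.

Substituting (1, 1) into the claim:
LHS = sin(1 + 1) = sin(2) ≈ 0.9093
RHS = sin(1) + sin(1) = 2·sin(1) ≈ 1.683

Since LHS ≠ RHS, this pair disproves the claim, and no lexicographically smaller pair (p ≤ q, non-negative integers) does.

For instance (3, 6) is also a counterexample (LHS = sin(9) ≈ 0.4121, RHS = sin(6) + sin(3) ≈ -0.1383), but it's lexicographically larger.

Answer: (p, q) = (1, 1)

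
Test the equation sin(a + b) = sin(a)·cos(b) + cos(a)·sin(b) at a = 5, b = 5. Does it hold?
Substituting a = 5, b = 5:

LHS = sin(5 + 5) = sin(10) ≈ -0.544
RHS = sin(5)·cos(5) + cos(5)·sin(5) = 2·sin(5)·cos(5) ≈ -0.544

LHS = RHS, so the equation holds at this point.

Answer: Holds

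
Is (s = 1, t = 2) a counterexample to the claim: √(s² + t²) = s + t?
Yes

Substituting s = 1, t = 2:
LHS = √(1² + 2²) = √(5) ≈ 2.236
RHS = 1 + 2 = 3

Since LHS ≠ RHS, this pair disproves the claim.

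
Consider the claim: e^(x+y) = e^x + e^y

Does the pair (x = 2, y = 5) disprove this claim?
Yes

Substituting x = 2, y = 5:
LHS = e^(2+5) = e^7 ≈ 1097
RHS = e^2 + e^5 ≈ 155.8

Since LHS ≠ RHS, this pair disproves the claim.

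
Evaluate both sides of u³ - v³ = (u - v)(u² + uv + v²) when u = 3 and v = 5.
LHS = 3³ - 5³ = -98
RHS = (3 - 5)(3² + 3·5 + 5²) = -98

LHS = RHS: the two sides agree.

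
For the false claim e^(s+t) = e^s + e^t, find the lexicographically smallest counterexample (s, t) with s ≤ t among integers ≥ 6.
Substituting (6, 6) into the claim:
LHS = e^(6+6) = e^12 ≈ 162754.8
RHS = e^6 + e^6 = 2·e^6 ≈ 806.9

Since LHS ≠ RHS, this pair disproves the claim, and no lexicographically smaller pair (s ≤ t, integers ≥ 6) does.

For instance (7, 13) is also a counterexample (LHS = e^20 ≈ 485165195.4, RHS = e^7 + e^13 ≈ 443510.0), but it's lexicographically larger.

Answer: (s, t) = (6, 6)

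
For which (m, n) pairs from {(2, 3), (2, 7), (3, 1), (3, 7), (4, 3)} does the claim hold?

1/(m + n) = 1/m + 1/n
Testing each pair:
(2, 3): LHS = 1/5, RHS = 5/6 → fails
(2, 7): LHS = 1/9, RHS = 9/14 → fails
(3, 1): LHS = 1/4, RHS = 4/3 → fails
(3, 7): LHS = 1/10, RHS = 10/21 → fails
(4, 3): LHS = 1/7, RHS = 7/12 → fails

No pair satisfies the claim.

Answer: None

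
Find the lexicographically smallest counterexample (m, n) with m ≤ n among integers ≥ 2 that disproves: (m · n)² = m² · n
Substituting (2, 2) into the claim:
LHS = (2 · 2)² = 16
RHS = 2² · 2 = 8

Since LHS ≠ RHS, this pair disproves the claim, and no lexicographically smaller pair (m ≤ n, integers ≥ 2) does.

For instance (3, 4) is also a counterexample (LHS = 144, RHS = 36), but it's lexicographically larger.

Answer: (m, n) = (2, 2)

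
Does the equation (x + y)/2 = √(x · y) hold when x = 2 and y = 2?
Holds

Substituting x = 2, y = 2:

LHS = (2 + 2)/2 = 2
RHS = √(2 · 2) = 2

LHS = RHS, so the equation holds at this point.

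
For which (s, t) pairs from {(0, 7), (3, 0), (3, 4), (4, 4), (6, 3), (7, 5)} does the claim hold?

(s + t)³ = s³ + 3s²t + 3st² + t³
All pairs

Testing each pair:
(0, 7): LHS = 343, RHS = 343 → holds
(3, 0): LHS = 27, RHS = 27 → holds
(3, 4): LHS = 343, RHS = 343 → holds
(4, 4): LHS = 512, RHS = 512 → holds
(6, 3): LHS = 729, RHS = 729 → holds
(7, 5): LHS = 1728, RHS = 1728 → holds

Every pair satisfies the claim.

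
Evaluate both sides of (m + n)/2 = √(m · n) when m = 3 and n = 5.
LHS = (3 + 5)/2 = 4
RHS = √(3 · 5) = √(15) ≈ 3.873

LHS ≠ RHS (they differ by about 0.127), so the equation does not hold here.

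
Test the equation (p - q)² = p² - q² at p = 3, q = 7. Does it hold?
Fails

Substituting p = 3, q = 7:

LHS = (3 - 7)² = 16
RHS = 3² - 7² = -40

LHS ≠ RHS, so the equation does not hold at this point.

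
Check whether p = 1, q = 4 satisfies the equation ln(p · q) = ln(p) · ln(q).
Fails

Substituting p = 1, q = 4:

LHS = ln(1 · 4) = ln(4) ≈ 1.386
RHS = ln(1) · ln(4) = 0

LHS ≠ RHS, so the equation does not hold at this point.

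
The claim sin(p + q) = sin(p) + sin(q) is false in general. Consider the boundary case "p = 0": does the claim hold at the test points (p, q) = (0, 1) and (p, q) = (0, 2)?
At (0, 1): LHS = sin(1) ≈ 0.8415, RHS = sin(1) ≈ 0.8415 → equal
At (0, 2): LHS = sin(2) ≈ 0.9093, RHS = sin(2) ≈ 0.9093 → equal

So the claim does hold at both of these boundary points, even though it is not an identity.

Answer: Yes, holds at both test points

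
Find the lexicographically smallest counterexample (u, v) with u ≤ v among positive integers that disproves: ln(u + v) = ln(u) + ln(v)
(u, v) = (1, 1)

Substituting (1, 1) into the claim:
LHS = ln(1 + 1) = ln(2) ≈ 0.6931
RHS = ln(1) + ln(1) = 0

Since LHS ≠ RHS, this pair disproves the claim, and no lexicographically smaller pair (u ≤ v, positive integers) does.

For instance (1, 3) is also a counterexample (LHS = ln(4) ≈ 1.386, RHS = ln(3) ≈ 1.099), but it's lexicographically larger.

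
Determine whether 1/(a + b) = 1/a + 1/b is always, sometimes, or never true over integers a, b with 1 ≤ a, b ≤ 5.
The claim fails for every pair in the range. For instance at (a, b) = (1, 5): LHS = 1/6, RHS = 6/5.

Answer: Never true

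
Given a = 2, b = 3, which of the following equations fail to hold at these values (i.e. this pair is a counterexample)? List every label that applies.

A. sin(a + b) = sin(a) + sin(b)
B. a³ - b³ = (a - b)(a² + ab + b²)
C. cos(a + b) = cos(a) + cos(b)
A, C

Evaluating each claim at the given values:
A. LHS = sin(5) ≈ -0.9589, RHS = sin(3) + sin(2) ≈ 1.05 → fails here (LHS ≠ RHS)
B. LHS = -19, RHS = -19 → holds here (LHS = RHS)
C. LHS = cos(5) ≈ 0.2837, RHS = cos(3) + cos(2) ≈ -1.406 → fails here (LHS ≠ RHS)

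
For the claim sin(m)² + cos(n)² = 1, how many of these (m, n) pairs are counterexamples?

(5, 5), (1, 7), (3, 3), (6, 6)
1

Testing each pair:
(5, 5): LHS = cos(5)² + sin(5)² = 1, RHS = 1 → satisfies claim
(1, 7): LHS = cos(7)² + sin(1)² ≈ 1.276, RHS = 1 → counterexample
(3, 3): LHS = sin(3)² + cos(3)² = 1, RHS = 1 → satisfies claim
(6, 6): LHS = sin(6)² + cos(6)² = 1, RHS = 1 → satisfies claim

That makes 1 counterexample.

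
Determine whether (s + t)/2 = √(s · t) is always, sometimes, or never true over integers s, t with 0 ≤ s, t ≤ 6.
It holds at (s, t) = (2, 2) (both sides equal 2), but fails at (s, t) = (2, 3) (LHS = 5/2, RHS = √(6) ≈ 2.449).

Answer: Sometimes true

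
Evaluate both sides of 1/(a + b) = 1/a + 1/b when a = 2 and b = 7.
LHS = 1/(2 + 7) = 1/9
RHS = 1/2 + 1/7 = 9/14

LHS ≠ RHS, so the equation does not hold here.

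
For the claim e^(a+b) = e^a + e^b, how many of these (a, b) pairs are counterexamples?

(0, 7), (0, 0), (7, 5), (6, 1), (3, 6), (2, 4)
Testing each pair:
(0, 7): LHS = e^7 ≈ 1097, RHS = 1 + e^7 ≈ 1098 → counterexample
(0, 0): LHS = 1, RHS = 2 → counterexample
(7, 5): LHS = e^12 ≈ 162754.8, RHS = e^5 + e^7 ≈ 1245 → counterexample
(6, 1): LHS = e^7 ≈ 1097, RHS = e + e^6 ≈ 406.1 → counterexample
(3, 6): LHS = e^9 ≈ 8103, RHS = e^3 + e^6 ≈ 423.5 → counterexample
(2, 4): LHS = e^6 ≈ 403.4, RHS = e^2 + e^4 ≈ 61.99 → counterexample

That makes 6 counterexamples.

Answer: 6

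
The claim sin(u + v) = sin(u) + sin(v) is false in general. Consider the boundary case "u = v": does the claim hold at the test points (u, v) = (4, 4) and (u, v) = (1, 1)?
At (4, 4): LHS = sin(8) ≈ 0.9894 ≠ RHS = 2·sin(4) ≈ -1.514
At (1, 1): LHS = sin(2) ≈ 0.9093 ≠ RHS = 2·sin(1) ≈ 1.683

Answer: No, fails at both test points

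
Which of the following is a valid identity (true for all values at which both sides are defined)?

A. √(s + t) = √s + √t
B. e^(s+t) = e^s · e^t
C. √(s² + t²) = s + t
B

A: fails at (2, 2) — LHS = 2, RHS = 2·√(2) ≈ 2.828.
B: holds — e.g. at (2, 5), both sides equal e^7 ≈ 1097.
C: fails at (1, 1) — LHS = √(2) ≈ 1.414, RHS = 2.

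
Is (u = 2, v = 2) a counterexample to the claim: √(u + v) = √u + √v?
Substituting u = 2, v = 2:
LHS = √(2 + 2) = 2
RHS = √2 + √2 = 2·√(2) ≈ 2.828

Since LHS ≠ RHS, this pair disproves the claim.

Answer: Yes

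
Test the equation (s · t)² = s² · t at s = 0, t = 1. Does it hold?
Holds

Substituting s = 0, t = 1:

LHS = (0 · 1)² = 0
RHS = 0² · 1 = 0

LHS = RHS, so the equation holds at this point.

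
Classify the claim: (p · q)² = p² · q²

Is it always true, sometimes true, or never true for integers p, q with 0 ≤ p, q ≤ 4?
Always true

The identity holds for every pair in the range. For instance at (p, q) = (2, 4): both sides equal 64.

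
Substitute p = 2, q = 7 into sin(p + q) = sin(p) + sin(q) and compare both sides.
LHS = sin(2 + 7) = sin(9) ≈ 0.4121
RHS = sin(2) + sin(7) ≈ 1.566

LHS ≠ RHS (they differ by about 1.154), so the equation does not hold here.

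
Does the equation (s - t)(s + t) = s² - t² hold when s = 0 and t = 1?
Substituting s = 0, t = 1:

LHS = (0 - 1)(0 + 1) = -1
RHS = 0² - 1² = -1

LHS = RHS, so the equation holds at this point.

Answer: Holds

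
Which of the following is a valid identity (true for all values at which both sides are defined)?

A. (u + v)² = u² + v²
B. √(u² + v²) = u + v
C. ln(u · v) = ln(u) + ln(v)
C

A: fails at (2, 7) — LHS = 81, RHS = 53.
B: fails at (6, 7) — LHS = √(85) ≈ 9.22, RHS = 13.
C: holds — e.g. at (2, 7), both sides equal ln(14) ≈ 2.639.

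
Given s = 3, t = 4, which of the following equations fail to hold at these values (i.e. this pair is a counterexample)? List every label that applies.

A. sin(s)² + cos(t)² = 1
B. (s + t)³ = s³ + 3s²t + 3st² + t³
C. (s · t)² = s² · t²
A

Evaluating each claim at the given values:
A. LHS = sin(3)² + cos(4)² ≈ 0.4472, RHS = 1 → fails here (LHS ≠ RHS)
B. LHS = 343, RHS = 343 → holds here (LHS = RHS)
C. LHS = 144, RHS = 144 → holds here (LHS = RHS)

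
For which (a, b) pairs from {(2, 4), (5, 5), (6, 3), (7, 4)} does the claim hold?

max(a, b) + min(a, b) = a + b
All pairs

Testing each pair:
(2, 4): LHS = 6, RHS = 6 → holds
(5, 5): LHS = 10, RHS = 10 → holds
(6, 3): LHS = 9, RHS = 9 → holds
(7, 4): LHS = 11, RHS = 11 → holds

Every pair satisfies the claim.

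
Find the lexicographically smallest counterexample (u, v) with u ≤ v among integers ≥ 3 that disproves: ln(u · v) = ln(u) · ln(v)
(u, v) = (3, 3)

Substituting (3, 3) into the claim:
LHS = ln(3 · 3) = ln(9) ≈ 2.197
RHS = ln(3) · ln(3) = ln(3)² ≈ 1.207

Since LHS ≠ RHS, this pair disproves the claim, and no lexicographically smaller pair (u ≤ v, integers ≥ 3) does.

For instance (9, 10) is also a counterexample (LHS = ln(90) ≈ 4.5, RHS = ln(9)·ln(10) ≈ 5.059), but it's lexicographically larger.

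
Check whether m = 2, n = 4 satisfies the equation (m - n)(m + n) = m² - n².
Substituting m = 2, n = 4:

LHS = (2 - 4)(2 + 4) = -12
RHS = 2² - 4² = -12

LHS = RHS, so the equation holds at this point.

Answer: Holds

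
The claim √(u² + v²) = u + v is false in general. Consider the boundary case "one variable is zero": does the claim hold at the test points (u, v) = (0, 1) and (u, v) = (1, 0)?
At (0, 1): LHS = 1, RHS = 1 → equal
At (1, 0): LHS = 1, RHS = 1 → equal

So the claim does hold at both of these boundary points, even though it is not an identity.

Answer: Yes, holds at both test points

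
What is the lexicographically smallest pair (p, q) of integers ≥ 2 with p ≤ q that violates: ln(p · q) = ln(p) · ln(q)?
Substituting (2, 2) into the claim:
LHS = ln(2 · 2) = ln(4) ≈ 1.386
RHS = ln(2) · ln(2) = ln(2)² ≈ 0.4805

Since LHS ≠ RHS, this pair disproves the claim, and no lexicographically smaller pair (p ≤ q, integers ≥ 2) does.

For instance (3, 5) is also a counterexample (LHS = ln(15) ≈ 2.708, RHS = ln(3)·ln(5) ≈ 1.768), but it's lexicographically larger.

Answer: (p, q) = (2, 2)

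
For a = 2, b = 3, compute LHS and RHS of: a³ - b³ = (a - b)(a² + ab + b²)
LHS = 2³ - 3³ = -19
RHS = (2 - 3)(2² + 2·3 + 3²) = -19

LHS = RHS: the two sides agree.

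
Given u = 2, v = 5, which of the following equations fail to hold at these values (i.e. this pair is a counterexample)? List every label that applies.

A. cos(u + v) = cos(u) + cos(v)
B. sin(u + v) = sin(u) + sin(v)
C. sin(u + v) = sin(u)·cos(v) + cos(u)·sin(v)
A, B

Evaluating each claim at the given values:
A. LHS = cos(7) ≈ 0.7539, RHS = cos(2) + cos(5) ≈ -0.1325 → fails here (LHS ≠ RHS)
B. LHS = sin(7) ≈ 0.657, RHS = sin(5) + sin(2) ≈ -0.04963 → fails here (LHS ≠ RHS)
C. LHS = sin(7) ≈ 0.657, RHS = sin(2)·cos(5) + sin(5)·cos(2) ≈ 0.657 → holds here (LHS = RHS)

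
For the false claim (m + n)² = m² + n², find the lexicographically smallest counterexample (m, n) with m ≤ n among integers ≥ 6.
(m, n) = (6, 6)

Substituting (6, 6) into the claim:
LHS = (6 + 6)² = 144
RHS = 6² + 6² = 72

Since LHS ≠ RHS, this pair disproves the claim, and no lexicographically smaller pair (m ≤ n, integers ≥ 6) does.

For instance (9, 12) is also a counterexample (LHS = 441, RHS = 225), but it's lexicographically larger.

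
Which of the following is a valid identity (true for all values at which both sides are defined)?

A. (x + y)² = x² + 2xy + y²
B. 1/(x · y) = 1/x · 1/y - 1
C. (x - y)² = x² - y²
A: holds — e.g. at (3, 7), both sides equal 100.
B: fails at (2, 7) — LHS = 1/14, RHS = -13/14.
C: fails at (3, 7) — LHS = 16, RHS = -40.

Answer: A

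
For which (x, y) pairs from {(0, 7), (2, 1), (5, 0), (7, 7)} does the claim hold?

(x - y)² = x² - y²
Testing each pair:
(0, 7): LHS = 49, RHS = -49 → fails
(2, 1): LHS = 1, RHS = 3 → fails
(5, 0): LHS = 25, RHS = 25 → holds
(7, 7): LHS = 0, RHS = 0 → holds

2 of 4 pairs satisfy the claim.

Answer: (5, 0), (7, 7)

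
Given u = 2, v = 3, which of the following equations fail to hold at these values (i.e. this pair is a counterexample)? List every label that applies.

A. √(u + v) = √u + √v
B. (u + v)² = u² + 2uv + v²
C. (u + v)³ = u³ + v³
A, C

Evaluating each claim at the given values:
A. LHS = √(5) ≈ 2.236, RHS = √(2) + √(3) ≈ 3.146 → fails here (LHS ≠ RHS)
B. LHS = 25, RHS = 25 → holds here (LHS = RHS)
C. LHS = 125, RHS = 35 → fails here (LHS ≠ RHS)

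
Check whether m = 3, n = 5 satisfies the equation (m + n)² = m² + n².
Fails

Substituting m = 3, n = 5:

LHS = (3 + 5)² = 64
RHS = 3² + 5² = 34

LHS ≠ RHS, so the equation does not hold at this point.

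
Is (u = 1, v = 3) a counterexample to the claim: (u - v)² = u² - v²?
Substituting u = 1, v = 3:
LHS = (1 - 3)² = 4
RHS = 1² - 3² = -8

Since LHS ≠ RHS, this pair disproves the claim.

Answer: Yes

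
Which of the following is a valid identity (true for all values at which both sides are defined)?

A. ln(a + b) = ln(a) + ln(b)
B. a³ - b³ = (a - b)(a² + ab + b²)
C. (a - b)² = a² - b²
A: fails at (1, 1) — LHS = ln(2) ≈ 0.6931, RHS = 0.
B: holds — e.g. at (4, 6), both sides equal -152.
C: fails at (0, 1) — LHS = 1, RHS = -1.

Answer: B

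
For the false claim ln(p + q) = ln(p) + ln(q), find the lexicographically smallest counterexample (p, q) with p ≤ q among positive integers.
(p, q) = (1, 1)

Substituting (1, 1) into the claim:
LHS = ln(1 + 1) = ln(2) ≈ 0.6931
RHS = ln(1) + ln(1) = 0

Since LHS ≠ RHS, this pair disproves the claim, and no lexicographically smaller pair (p ≤ q, positive integers) does.

For instance (4, 6) is also a counterexample (LHS = ln(10) ≈ 2.303, RHS = ln(4) + ln(6) ≈ 3.178), but it's lexicographically larger.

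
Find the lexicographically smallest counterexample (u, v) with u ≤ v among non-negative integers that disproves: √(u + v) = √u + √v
(u, v) = (1, 1)

At (0, 3): both sides equal √(3) ≈ 1.732, so it holds there.

Substituting (1, 1) into the claim:
LHS = √(1 + 1) = √(2) ≈ 1.414
RHS = √1 + √1 = 2

Since LHS ≠ RHS, this pair disproves the claim, and no lexicographically smaller pair (u ≤ v, non-negative integers) does.

For instance (2, 5) is also a counterexample (LHS = √(7) ≈ 2.646, RHS = √(2) + √(5) ≈ 3.65), but it's lexicographically larger.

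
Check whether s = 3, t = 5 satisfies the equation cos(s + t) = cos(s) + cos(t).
Substituting s = 3, t = 5:

LHS = cos(3 + 5) = cos(8) ≈ -0.1455
RHS = cos(3) + cos(5) ≈ -0.7063

LHS ≠ RHS, so the equation does not hold at this point.

Answer: Fails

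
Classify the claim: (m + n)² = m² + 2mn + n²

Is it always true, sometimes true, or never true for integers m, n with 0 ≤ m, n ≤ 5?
Always true

The identity holds for every pair in the range. For instance at (m, n) = (1, 1): both sides equal 4.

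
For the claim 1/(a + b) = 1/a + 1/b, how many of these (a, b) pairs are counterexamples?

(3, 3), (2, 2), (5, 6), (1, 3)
Testing each pair:
(3, 3): LHS = 1/6, RHS = 2/3 → counterexample
(2, 2): LHS = 1/4, RHS = 1 → counterexample
(5, 6): LHS = 1/11, RHS = 11/30 → counterexample
(1, 3): LHS = 1/4, RHS = 4/3 → counterexample

That makes 4 counterexamples.

Answer: 4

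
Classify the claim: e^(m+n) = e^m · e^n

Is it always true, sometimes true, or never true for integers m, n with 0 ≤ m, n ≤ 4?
Always true

The identity holds for every pair in the range. For instance at (m, n) = (0, 3): both sides equal e^3 ≈ 20.09.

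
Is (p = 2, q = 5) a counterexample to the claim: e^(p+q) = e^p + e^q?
Yes

Substituting p = 2, q = 5:
LHS = e^(2+5) = e^7 ≈ 1097
RHS = e^2 + e^5 ≈ 155.8

Since LHS ≠ RHS, this pair disproves the claim.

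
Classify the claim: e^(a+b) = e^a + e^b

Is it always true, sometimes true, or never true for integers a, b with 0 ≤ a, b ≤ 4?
The claim fails for every pair in the range. For instance at (a, b) = (3, 2): LHS = e^5 ≈ 148.4, RHS = e^2 + e^3 ≈ 27.47.

Answer: Never true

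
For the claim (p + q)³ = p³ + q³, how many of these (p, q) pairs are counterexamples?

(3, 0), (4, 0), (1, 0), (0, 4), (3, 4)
1

Testing each pair:
(3, 0): LHS = 27, RHS = 27 → satisfies claim
(4, 0): LHS = 64, RHS = 64 → satisfies claim
(1, 0): LHS = 1, RHS = 1 → satisfies claim
(0, 4): LHS = 64, RHS = 64 → satisfies claim
(3, 4): LHS = 343, RHS = 91 → counterexample

That makes 1 counterexample.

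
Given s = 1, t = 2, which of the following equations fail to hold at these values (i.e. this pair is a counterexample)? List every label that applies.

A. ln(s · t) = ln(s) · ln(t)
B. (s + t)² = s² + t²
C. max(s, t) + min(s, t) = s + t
Evaluating each claim at the given values:
A. LHS = ln(2) ≈ 0.6931, RHS = 0 → fails here (LHS ≠ RHS)
B. LHS = 9, RHS = 5 → fails here (LHS ≠ RHS)
C. LHS = 3, RHS = 3 → holds here (LHS = RHS)

Answer: A, B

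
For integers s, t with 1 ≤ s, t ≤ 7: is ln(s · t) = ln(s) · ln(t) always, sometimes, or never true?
It holds at (s, t) = (1, 1) (both sides equal 0), but fails at (s, t) = (6, 2) (LHS = ln(12) ≈ 2.485, RHS = ln(2)·ln(6) ≈ 1.242).

Answer: Sometimes true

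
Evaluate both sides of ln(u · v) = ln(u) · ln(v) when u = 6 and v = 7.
LHS = ln(6 · 7) = ln(42) ≈ 3.738
RHS = ln(6) · ln(7) ≈ 3.487

LHS ≠ RHS (they differ by about 0.2511), so the equation does not hold here.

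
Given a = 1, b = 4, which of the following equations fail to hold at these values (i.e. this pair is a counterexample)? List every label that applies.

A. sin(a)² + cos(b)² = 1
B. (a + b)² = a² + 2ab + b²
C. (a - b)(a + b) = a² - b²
A

Evaluating each claim at the given values:
A. LHS = cos(4)² + sin(1)² ≈ 1.135, RHS = 1 → fails here (LHS ≠ RHS)
B. LHS = 25, RHS = 25 → holds here (LHS = RHS)
C. LHS = -15, RHS = -15 → holds here (LHS = RHS)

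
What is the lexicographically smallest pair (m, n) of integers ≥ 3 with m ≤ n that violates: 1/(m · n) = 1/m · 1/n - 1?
(m, n) = (3, 3)

Substituting (3, 3) into the claim:
LHS = 1/(3 · 3) = 1/9
RHS = 1/3 · 1/3 - 1 = -8/9

Since LHS ≠ RHS, this pair disproves the claim, and no lexicographically smaller pair (m ≤ n, integers ≥ 3) does.

For instance (7, 9) is also a counterexample (LHS = 1/63, RHS = -62/63), but it's lexicographically larger.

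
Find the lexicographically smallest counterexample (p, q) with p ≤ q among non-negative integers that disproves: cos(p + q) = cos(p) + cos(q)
Substituting (0, 0) into the claim:
LHS = cos(0 + 0) = 1
RHS = cos(0) + cos(0) = 2

Since LHS ≠ RHS, this pair disproves the claim, and no lexicographically smaller pair (p ≤ q, non-negative integers) does.

For instance (5, 7) is also a counterexample (LHS = cos(12) ≈ 0.8439, RHS = cos(5) + cos(7) ≈ 1.038), but it's lexicographically larger.

Answer: (p, q) = (0, 0)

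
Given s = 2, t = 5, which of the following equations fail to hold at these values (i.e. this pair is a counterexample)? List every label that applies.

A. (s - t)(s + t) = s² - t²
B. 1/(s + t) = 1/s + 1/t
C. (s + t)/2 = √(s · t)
Evaluating each claim at the given values:
A. LHS = -21, RHS = -21 → holds here (LHS = RHS)
B. LHS = 1/7, RHS = 7/10 → fails here (LHS ≠ RHS)
C. LHS = 7/2, RHS = √(10) ≈ 3.162 → fails here (LHS ≠ RHS)

Answer: B, C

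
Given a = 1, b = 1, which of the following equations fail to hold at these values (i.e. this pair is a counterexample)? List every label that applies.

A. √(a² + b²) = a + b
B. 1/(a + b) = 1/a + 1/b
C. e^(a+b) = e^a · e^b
A, B

Evaluating each claim at the given values:
A. LHS = √(2) ≈ 1.414, RHS = 2 → fails here (LHS ≠ RHS)
B. LHS = 1/2, RHS = 2 → fails here (LHS ≠ RHS)
C. LHS = e^2 ≈ 7.389, RHS = e^2 ≈ 7.389 → holds here (LHS = RHS)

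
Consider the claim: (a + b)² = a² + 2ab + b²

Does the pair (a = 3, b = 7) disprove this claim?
Substituting a = 3, b = 7:
LHS = (3 + 7)² = 100
RHS = 3² + 2·3·7 + 7² = 100

The sides agree, so this pair does not disprove the claim.

Answer: No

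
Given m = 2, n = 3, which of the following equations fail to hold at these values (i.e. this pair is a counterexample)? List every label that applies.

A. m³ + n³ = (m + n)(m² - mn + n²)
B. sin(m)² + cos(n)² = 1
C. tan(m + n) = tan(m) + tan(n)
Evaluating each claim at the given values:
A. LHS = 35, RHS = 35 → holds here (LHS = RHS)
B. LHS = sin(2)² + cos(3)² ≈ 1.807, RHS = 1 → fails here (LHS ≠ RHS)
C. LHS = tan(5) ≈ -3.381, RHS = tan(2) + tan(3) ≈ -2.328 → fails here (LHS ≠ RHS)

Answer: B, C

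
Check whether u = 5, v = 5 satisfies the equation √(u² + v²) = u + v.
Substituting u = 5, v = 5:

LHS = √(5² + 5²) = 5·√(2) ≈ 7.071
RHS = 5 + 5 = 10

LHS ≠ RHS, so the equation does not hold at this point.

Answer: Fails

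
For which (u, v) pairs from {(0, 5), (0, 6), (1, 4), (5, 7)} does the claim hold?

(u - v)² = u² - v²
Testing each pair:
(0, 5): LHS = 25, RHS = -25 → fails
(0, 6): LHS = 36, RHS = -36 → fails
(1, 4): LHS = 9, RHS = -15 → fails
(5, 7): LHS = 4, RHS = -24 → fails

No pair satisfies the claim.

Answer: None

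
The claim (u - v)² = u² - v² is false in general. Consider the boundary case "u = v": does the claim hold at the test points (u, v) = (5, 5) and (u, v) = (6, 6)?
Yes, holds at both test points

At (5, 5): LHS = 0, RHS = 0 → equal
At (6, 6): LHS = 0, RHS = 0 → equal

So the claim does hold at both of these boundary points, even though it is not an identity.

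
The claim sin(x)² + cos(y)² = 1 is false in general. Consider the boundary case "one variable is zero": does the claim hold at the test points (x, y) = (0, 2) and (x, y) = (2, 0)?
At (0, 2): LHS = cos(2)² ≈ 0.1732 ≠ RHS = 1
At (2, 0): LHS = sin(2)² + 1 ≈ 1.827 ≠ RHS = 1

Answer: No, fails at both test points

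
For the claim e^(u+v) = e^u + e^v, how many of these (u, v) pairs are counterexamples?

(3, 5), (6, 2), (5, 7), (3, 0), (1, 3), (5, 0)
6

Testing each pair:
(3, 5): LHS = e^8 ≈ 2981, RHS = e^3 + e^5 ≈ 168.5 → counterexample
(6, 2): LHS = e^8 ≈ 2981, RHS = e^2 + e^6 ≈ 410.8 → counterexample
(5, 7): LHS = e^12 ≈ 162754.8, RHS = e^5 + e^7 ≈ 1245 → counterexample
(3, 0): LHS = e^3 ≈ 20.09, RHS = 1 + e^3 ≈ 21.09 → counterexample
(1, 3): LHS = e^4 ≈ 54.6, RHS = e + e^3 ≈ 22.8 → counterexample
(5, 0): LHS = e^5 ≈ 148.4, RHS = 1 + e^5 ≈ 149.4 → counterexample

That makes 6 counterexamples.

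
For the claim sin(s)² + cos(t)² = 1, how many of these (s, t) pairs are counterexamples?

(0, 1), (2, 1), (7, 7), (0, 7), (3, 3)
Testing each pair:
(0, 1): LHS = cos(1)² ≈ 0.2919, RHS = 1 → counterexample
(2, 1): LHS = cos(1)² + sin(2)² ≈ 1.119, RHS = 1 → counterexample
(7, 7): LHS = sin(7)² + cos(7)² = 1, RHS = 1 → satisfies claim
(0, 7): LHS = cos(7)² ≈ 0.5684, RHS = 1 → counterexample
(3, 3): LHS = sin(3)² + cos(3)² = 1, RHS = 1 → satisfies claim

That makes 3 counterexamples.

Answer: 3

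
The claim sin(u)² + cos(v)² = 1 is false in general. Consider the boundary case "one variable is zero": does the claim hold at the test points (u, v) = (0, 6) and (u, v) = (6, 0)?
At (0, 6): LHS = cos(6)² ≈ 0.9219 ≠ RHS = 1
At (6, 0): LHS = sin(6)² + 1 ≈ 1.078 ≠ RHS = 1

Answer: No, fails at both test points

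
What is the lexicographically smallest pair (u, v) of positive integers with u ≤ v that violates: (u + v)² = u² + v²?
(u, v) = (1, 1)

Substituting (1, 1) into the claim:
LHS = (1 + 1)² = 4
RHS = 1² + 1² = 2

Since LHS ≠ RHS, this pair disproves the claim, and no lexicographically smaller pair (u ≤ v, positive integers) does.

For instance (1, 3) is also a counterexample (LHS = 16, RHS = 10), but it's lexicographically larger.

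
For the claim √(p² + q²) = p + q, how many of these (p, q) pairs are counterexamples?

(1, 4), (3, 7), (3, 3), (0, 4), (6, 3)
4

Testing each pair:
(1, 4): LHS = √(17) ≈ 4.123, RHS = 5 → counterexample
(3, 7): LHS = √(58) ≈ 7.616, RHS = 10 → counterexample
(3, 3): LHS = 3·√(2) ≈ 4.243, RHS = 6 → counterexample
(0, 4): LHS = 4, RHS = 4 → satisfies claim
(6, 3): LHS = 3·√(5) ≈ 6.708, RHS = 9 → counterexample

That makes 4 counterexamples.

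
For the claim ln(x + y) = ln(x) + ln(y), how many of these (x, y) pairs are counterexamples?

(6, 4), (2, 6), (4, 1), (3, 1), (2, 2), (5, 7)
Testing each pair:
(6, 4): LHS = ln(10) ≈ 2.303, RHS = ln(4) + ln(6) ≈ 3.178 → counterexample
(2, 6): LHS = ln(8) ≈ 2.079, RHS = ln(2) + ln(6) ≈ 2.485 → counterexample
(4, 1): LHS = ln(5) ≈ 1.609, RHS = ln(4) ≈ 1.386 → counterexample
(3, 1): LHS = ln(4) ≈ 1.386, RHS = ln(3) ≈ 1.099 → counterexample
(2, 2): LHS = ln(4) ≈ 1.386, RHS = 2·ln(2) ≈ 1.386 → satisfies claim
(5, 7): LHS = ln(12) ≈ 2.485, RHS = ln(5) + ln(7) ≈ 3.555 → counterexample

That makes 5 counterexamples.

Answer: 5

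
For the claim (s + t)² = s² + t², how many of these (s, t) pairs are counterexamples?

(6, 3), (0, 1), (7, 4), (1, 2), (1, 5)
Testing each pair:
(6, 3): LHS = 81, RHS = 45 → counterexample
(0, 1): LHS = 1, RHS = 1 → satisfies claim
(7, 4): LHS = 121, RHS = 65 → counterexample
(1, 2): LHS = 9, RHS = 5 → counterexample
(1, 5): LHS = 36, RHS = 26 → counterexample

That makes 4 counterexamples.

Answer: 4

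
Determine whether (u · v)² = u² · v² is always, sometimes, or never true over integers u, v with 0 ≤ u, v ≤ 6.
The identity holds for every pair in the range. For instance at (u, v) = (1, 2): both sides equal 4.

Answer: Always true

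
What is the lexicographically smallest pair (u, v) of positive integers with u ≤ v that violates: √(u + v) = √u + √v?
Substituting (1, 1) into the claim:
LHS = √(1 + 1) = √(2) ≈ 1.414
RHS = √1 + √1 = 2

Since LHS ≠ RHS, this pair disproves the claim, and no lexicographically smaller pair (u ≤ v, positive integers) does.

For instance (3, 5) is also a counterexample (LHS = 2·√(2) ≈ 2.828, RHS = √(3) + √(5) ≈ 3.968), but it's lexicographically larger.

Answer: (u, v) = (1, 1)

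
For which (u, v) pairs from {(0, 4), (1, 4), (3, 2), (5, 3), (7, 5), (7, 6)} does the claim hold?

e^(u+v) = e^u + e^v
Testing each pair:
(0, 4): LHS = e^4 ≈ 54.6, RHS = 1 + e^4 ≈ 55.6 → fails
(1, 4): LHS = e^5 ≈ 148.4, RHS = e + e^4 ≈ 57.32 → fails
(3, 2): LHS = e^5 ≈ 148.4, RHS = e^2 + e^3 ≈ 27.47 → fails
(5, 3): LHS = e^8 ≈ 2981, RHS = e^3 + e^5 ≈ 168.5 → fails
(7, 5): LHS = e^12 ≈ 162754.8, RHS = e^5 + e^7 ≈ 1245 → fails
(7, 6): LHS = e^13 ≈ 442413.4, RHS = e^6 + e^7 ≈ 1500 → fails

No pair satisfies the claim.

Answer: None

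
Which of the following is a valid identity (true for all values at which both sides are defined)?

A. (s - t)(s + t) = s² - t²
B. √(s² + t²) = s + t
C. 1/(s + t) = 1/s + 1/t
A

A: holds — e.g. at (4, 5), both sides equal -9.
B: fails at (4, 5) — LHS = √(41) ≈ 6.403, RHS = 9.
C: fails at (2, 3) — LHS = 1/5, RHS = 5/6.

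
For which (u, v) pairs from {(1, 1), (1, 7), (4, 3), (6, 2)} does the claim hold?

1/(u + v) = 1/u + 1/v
Testing each pair:
(1, 1): LHS = 1/2, RHS = 2 → fails
(1, 7): LHS = 1/8, RHS = 8/7 → fails
(4, 3): LHS = 1/7, RHS = 7/12 → fails
(6, 2): LHS = 1/8, RHS = 2/3 → fails

No pair satisfies the claim.

Answer: None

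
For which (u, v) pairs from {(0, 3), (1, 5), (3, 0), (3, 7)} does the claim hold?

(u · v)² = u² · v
(0, 3), (3, 0)

Testing each pair:
(0, 3): LHS = 0, RHS = 0 → holds
(1, 5): LHS = 25, RHS = 5 → fails
(3, 0): LHS = 0, RHS = 0 → holds
(3, 7): LHS = 441, RHS = 63 → fails

2 of 4 pairs satisfy the claim.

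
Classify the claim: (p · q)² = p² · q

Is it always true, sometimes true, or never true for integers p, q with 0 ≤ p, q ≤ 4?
It holds at (p, q) = (0, 2) (both sides equal 0), but fails at (p, q) = (4, 3) (LHS = 144, RHS = 48).

Answer: Sometimes true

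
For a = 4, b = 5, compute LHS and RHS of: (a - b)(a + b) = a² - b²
LHS = (4 - 5)(4 + 5) = -9
RHS = 4² - 5² = -9

LHS = RHS: the two sides agree.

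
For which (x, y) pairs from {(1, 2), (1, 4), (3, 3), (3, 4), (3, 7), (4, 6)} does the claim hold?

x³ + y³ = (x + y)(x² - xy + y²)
All pairs

Testing each pair:
(1, 2): LHS = 9, RHS = 9 → holds
(1, 4): LHS = 65, RHS = 65 → holds
(3, 3): LHS = 54, RHS = 54 → holds
(3, 4): LHS = 91, RHS = 91 → holds
(3, 7): LHS = 370, RHS = 370 → holds
(4, 6): LHS = 280, RHS = 280 → holds

Every pair satisfies the claim.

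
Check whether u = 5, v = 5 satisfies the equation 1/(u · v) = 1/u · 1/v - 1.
Substituting u = 5, v = 5:

LHS = 1/(5 · 5) = 1/25
RHS = 1/5 · 1/5 - 1 = -24/25

LHS ≠ RHS, so the equation does not hold at this point.

Answer: Fails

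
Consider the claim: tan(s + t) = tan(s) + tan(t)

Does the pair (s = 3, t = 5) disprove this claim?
Yes

Substituting s = 3, t = 5:
LHS = tan(3 + 5) = tan(8) ≈ -6.8
RHS = tan(3) + tan(5) ≈ -3.523

Since LHS ≠ RHS, this pair disproves the claim.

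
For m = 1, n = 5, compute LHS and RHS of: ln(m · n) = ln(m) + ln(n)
LHS = ln(1 · 5) = ln(5) ≈ 1.609
RHS = ln(1) + ln(5) = ln(5) ≈ 1.609

LHS = RHS: the two sides agree.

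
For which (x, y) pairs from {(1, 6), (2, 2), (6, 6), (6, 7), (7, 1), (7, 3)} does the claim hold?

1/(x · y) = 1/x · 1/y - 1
Testing each pair:
(1, 6): LHS = 1/6, RHS = -5/6 → fails
(2, 2): LHS = 1/4, RHS = -3/4 → fails
(6, 6): LHS = 1/36, RHS = -35/36 → fails
(6, 7): LHS = 1/42, RHS = -41/42 → fails
(7, 1): LHS = 1/7, RHS = -6/7 → fails
(7, 3): LHS = 1/21, RHS = -20/21 → fails

No pair satisfies the claim.

Answer: None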